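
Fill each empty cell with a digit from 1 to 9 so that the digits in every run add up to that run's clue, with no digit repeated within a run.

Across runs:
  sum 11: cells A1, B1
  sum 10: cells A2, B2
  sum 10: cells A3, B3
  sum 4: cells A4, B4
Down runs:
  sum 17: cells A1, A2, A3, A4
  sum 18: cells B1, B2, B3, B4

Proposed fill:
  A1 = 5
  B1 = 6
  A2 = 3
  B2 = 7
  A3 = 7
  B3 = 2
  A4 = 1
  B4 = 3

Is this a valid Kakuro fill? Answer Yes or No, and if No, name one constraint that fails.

No — the across run A3–B3 sums to 9, not 10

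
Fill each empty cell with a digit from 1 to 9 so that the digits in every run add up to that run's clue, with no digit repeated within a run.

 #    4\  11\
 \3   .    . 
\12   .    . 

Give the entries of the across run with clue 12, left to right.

3 9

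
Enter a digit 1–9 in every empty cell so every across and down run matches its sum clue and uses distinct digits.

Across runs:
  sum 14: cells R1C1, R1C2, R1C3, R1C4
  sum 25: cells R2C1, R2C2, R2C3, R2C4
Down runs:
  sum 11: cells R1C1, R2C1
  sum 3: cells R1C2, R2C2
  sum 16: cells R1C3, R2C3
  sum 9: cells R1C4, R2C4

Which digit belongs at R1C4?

1

3 in 2 cells must be {1,2}; 16 in 2 cells must be {7,9}.
Only 7 fits R1C3 under both its across sum 14 and down sum 16.
R2C3 = 16 − 7 = 9 completes the 16 down.
Nothing is forced directly, so branch on R1C1, whose candidates are 2 or 4. If R1C1 = 2: that forces R1C2 = 1, R1C4 = 4, after which R2C1 would have to be in {1,2,3,4,5,6,7,8} for the 25 across but in {9} for the 11 down — contradiction. So R1C1 = 4.
R2C1 = 11 − 4 = 7 completes the 11 down.
R2C2 = 1: the only remaining digit allowed by both the 25 across and the 3 down.
R2C4 = 25 − 17 = 8 completes the 25 across.
R1C2 = 3 − 1 = 2 completes the 3 down.
R1C4 = 14 − 13 = 1 completes the 14 across.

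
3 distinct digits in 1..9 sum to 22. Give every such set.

3 distinct digits from 1–9 sum between 6 and 24.

{5,8,9}; {6,7,9}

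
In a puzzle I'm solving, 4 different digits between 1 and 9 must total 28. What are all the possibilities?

4 distinct digits from 1–9 sum between 10 and 30.

{4,7,8,9}; {5,6,8,9}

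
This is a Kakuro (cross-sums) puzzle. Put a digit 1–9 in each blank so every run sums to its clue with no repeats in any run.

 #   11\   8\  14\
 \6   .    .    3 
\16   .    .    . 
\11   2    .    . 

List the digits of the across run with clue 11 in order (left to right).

6 in 3 cells must be {1,2,3}.
R1C1 = 1: the only remaining digit allowed by both the 6 across and the 11 down.
R1C2 = 6 − 4 = 2 completes the 6 across.
R2C1 = 11 − 3 = 8 completes the 11 down.
No cell is forced outright now. R2C2 can only be 1 or 5 (the digits allowed by both its 16 across and its 8 down). If R2C2 = 5: then R2C3 would have to be in {3} for the 16 across but in {2,4,5,6,7,9} for the 14 down — contradiction. So R2C2 = 1.
R2C3 = 16 − 9 = 7 completes the 16 across.
R3C2 = 8 − 3 = 5 completes the 8 down.
R3C3 = 11 − 7 = 4 completes the 11 across.

2 5 4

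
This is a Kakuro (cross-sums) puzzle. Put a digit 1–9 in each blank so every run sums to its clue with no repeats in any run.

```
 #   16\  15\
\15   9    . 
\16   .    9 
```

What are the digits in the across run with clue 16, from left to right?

16 in 2 cells must be {7,9}.
R1C2 = 15 − 9 = 6 completes the 15 across.
R2C1 = 16 − 9 = 7 completes the 16 across.

7 9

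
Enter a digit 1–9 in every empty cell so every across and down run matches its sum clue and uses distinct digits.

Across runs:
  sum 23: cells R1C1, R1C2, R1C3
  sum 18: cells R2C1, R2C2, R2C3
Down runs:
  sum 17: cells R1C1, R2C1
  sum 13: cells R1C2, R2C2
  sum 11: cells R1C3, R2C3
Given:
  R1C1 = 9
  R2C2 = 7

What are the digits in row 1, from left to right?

9 6 8

23 in 3 cells must be {6,8,9}; 17 in 2 cells must be {8,9}.
R1C2 = 13 − 7 = 6 completes the 13 down.
R1C3 = 23 − 15 = 8 completes the 23 across.
R2C1 = 17 − 9 = 8 completes the 17 down.
R2C3 = 18 − 15 = 3 completes the 18 across.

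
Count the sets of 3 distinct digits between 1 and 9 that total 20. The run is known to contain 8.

2

3 distinct digits from 1–9 sum between 6 and 24.
Keeping only sets containing 8.
Enumerating: {3,8,9}, {5,7,8}.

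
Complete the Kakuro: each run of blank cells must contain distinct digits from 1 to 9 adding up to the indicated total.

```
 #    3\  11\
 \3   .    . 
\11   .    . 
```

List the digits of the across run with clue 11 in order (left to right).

3 in 2 cells must be {1,2}.
The 3 across and the 11 down share only 2, so R1C2 = 2.
The 11 across and the 3 down share only 2, so R2C1 = 2.
R2C2 = 11 − 2 = 9 completes the 11 across.
R1C1 = 3 − 2 = 1 completes the 3 across.

2, 9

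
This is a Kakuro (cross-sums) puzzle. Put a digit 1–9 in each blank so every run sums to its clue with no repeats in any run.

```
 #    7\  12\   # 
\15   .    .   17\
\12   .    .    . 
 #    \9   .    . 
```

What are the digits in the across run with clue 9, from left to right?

17 in 2 cells must be {8,9}.
The 15 across and the 7 down share only 6, so R1C1 = 6.
R1C2 = 15 − 6 = 9 completes the 15 across.
R2C1 = 7 − 6 = 1 completes the 7 down.
R2C2 = 2: the only remaining digit allowed by both the 12 across and the 12 down.
R2C3 = 12 − 3 = 9 completes the 12 across.
R3C2 = 12 − 11 = 1 completes the 12 down.
R3C3 = 9 − 1 = 8 completes the 9 across.

1 8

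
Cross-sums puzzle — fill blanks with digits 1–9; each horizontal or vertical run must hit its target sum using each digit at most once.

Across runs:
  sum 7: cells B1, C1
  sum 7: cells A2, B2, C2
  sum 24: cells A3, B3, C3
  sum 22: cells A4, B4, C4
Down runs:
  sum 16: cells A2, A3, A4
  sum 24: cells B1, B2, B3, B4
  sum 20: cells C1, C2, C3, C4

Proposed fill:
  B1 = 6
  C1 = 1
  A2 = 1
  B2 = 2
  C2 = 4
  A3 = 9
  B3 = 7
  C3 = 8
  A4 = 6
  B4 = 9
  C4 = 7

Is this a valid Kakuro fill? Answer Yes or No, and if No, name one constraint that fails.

Yes

Across: 6+1=7; 1+2+4=7; 9+7+8=24; 6+9+7=22. Down: 1+9+6=16; 6+2+7+9=24; 1+4+8+7=20. No digit repeats within any run.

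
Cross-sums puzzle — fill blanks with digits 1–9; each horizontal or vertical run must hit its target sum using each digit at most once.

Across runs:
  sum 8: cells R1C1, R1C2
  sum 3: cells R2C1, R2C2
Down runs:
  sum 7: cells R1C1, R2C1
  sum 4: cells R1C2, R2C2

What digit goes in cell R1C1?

3 in 2 cells must be {1,2}; 4 in 2 cells must be {1,3}.
The 3 across and the 4 down share only 1, so R2C2 = 1.
R1C2 = 4 − 1 = 3 completes the 4 down.
R2C1 = 3 − 1 = 2 completes the 3 across.
R1C1 = 8 − 3 = 5 completes the 8 across.

5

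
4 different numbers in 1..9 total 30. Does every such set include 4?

No

The only way to make 30 from 4 distinct digits is {6,7,8,9}, which does not contain 4.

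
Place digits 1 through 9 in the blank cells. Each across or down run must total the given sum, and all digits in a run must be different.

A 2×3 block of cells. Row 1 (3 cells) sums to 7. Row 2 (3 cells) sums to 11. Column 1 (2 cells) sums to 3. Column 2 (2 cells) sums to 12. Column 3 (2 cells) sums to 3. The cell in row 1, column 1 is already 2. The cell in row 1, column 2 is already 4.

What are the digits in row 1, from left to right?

7 in 3 cells must be {1,2,4}; 3 in 2 cells must be {1,2}.
(1,3) = 7 − 6 = 1 completes the 7 across.
(2,1) = 3 − 2 = 1 completes the 3 down.
(2,2) = 12 − 4 = 8 completes the 12 down.
(2,3) = 11 − 9 = 2 completes the 11 across.

2 4 1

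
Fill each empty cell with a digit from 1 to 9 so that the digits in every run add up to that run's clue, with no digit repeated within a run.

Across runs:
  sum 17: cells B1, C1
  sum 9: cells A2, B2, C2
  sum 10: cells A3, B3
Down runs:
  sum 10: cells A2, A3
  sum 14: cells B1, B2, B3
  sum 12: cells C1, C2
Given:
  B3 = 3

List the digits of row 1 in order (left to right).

17 in 2 cells must be {8,9}.
B1 = 9: the only remaining digit allowed by both the 17 across and the 14 down.
C1 = 17 − 9 = 8 completes the 17 across.
B2 = 14 − 12 = 2 completes the 14 down.
C2 = 12 − 8 = 4 completes the 12 down.
A3 = 10 − 3 = 7 completes the 10 across.
A2 = 9 − 6 = 3 completes the 9 across.

9, 8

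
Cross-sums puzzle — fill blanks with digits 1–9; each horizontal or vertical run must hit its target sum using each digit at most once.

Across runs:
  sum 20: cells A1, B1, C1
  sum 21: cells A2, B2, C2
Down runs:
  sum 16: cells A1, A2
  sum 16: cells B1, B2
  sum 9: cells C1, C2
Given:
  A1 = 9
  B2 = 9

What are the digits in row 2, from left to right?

7, 9, 5

16 in 2 cells must be {7,9}.
B1 = 16 − 9 = 7 completes the 16 down.
C1 = 20 − 16 = 4 completes the 20 across.
A2 = 16 − 9 = 7 completes the 16 down.
C2 = 21 − 16 = 5 completes the 21 across.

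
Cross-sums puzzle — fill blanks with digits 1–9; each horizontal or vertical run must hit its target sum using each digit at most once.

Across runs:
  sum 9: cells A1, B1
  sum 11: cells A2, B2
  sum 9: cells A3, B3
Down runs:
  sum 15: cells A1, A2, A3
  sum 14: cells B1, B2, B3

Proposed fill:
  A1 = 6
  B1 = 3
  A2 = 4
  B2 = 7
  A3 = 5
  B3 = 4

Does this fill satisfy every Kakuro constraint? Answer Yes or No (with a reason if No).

Yes

Across: 6+3=9; 4+7=11; 5+4=9. Down: 6+4+5=15; 3+7+4=14. No digit repeats within any run.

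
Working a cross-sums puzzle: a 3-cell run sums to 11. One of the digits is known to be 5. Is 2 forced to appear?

The only way to make 11 from 3 distinct digits under that restriction is {2,4,5}, which contains 2.

Yes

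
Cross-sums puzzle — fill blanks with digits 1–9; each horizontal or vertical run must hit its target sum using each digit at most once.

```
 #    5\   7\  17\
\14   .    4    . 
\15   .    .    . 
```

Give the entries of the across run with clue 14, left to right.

1 4 9

17 in 2 cells must be {8,9}.
R2C2 = 7 − 4 = 3 completes the 7 down.
Given what's placed, R2C3 must be 8 to fit the 15 across and 17 down.
R1C3 = 17 − 8 = 9 completes the 17 down.
R2C1 = 15 − 11 = 4 completes the 15 across.
R1C1 = 14 − 13 = 1 completes the 14 across.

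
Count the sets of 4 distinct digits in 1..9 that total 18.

4 distinct digits from 1–9 sum between 10 and 30.

11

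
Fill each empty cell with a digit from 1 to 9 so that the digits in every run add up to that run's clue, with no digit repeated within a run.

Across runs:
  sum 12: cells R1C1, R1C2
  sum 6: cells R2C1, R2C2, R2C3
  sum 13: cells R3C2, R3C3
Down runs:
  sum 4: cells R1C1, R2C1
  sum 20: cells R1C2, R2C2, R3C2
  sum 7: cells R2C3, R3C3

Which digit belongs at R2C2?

6 in 3 cells must be {1,2,3}; 4 in 2 cells must be {1,3}.
The 12 across and the 4 down share only 3, so R1C1 = 3.
R1C2 = 12 − 3 = 9 completes the 12 across.
R2C1 = 4 − 3 = 1 completes the 4 down.
R2C2 = 3: the only remaining digit allowed by both the 6 across and the 20 down.
R2C3 = 6 − 4 = 2 completes the 6 across.
R3C2 = 20 − 12 = 8 completes the 20 down.
R3C3 = 13 − 8 = 5 completes the 13 across.

3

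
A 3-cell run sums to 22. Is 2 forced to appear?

Counterexample: {5,8,9} sums to 22 without using 2.

No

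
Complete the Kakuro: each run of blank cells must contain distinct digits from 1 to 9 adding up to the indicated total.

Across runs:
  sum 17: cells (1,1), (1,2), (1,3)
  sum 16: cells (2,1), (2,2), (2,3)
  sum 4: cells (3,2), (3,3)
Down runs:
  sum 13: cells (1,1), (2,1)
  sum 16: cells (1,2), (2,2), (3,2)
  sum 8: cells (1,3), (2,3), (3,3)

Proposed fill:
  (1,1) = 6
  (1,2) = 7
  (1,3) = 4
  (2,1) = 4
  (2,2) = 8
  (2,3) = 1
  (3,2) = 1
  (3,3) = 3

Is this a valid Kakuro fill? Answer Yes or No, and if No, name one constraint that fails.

No — the across run (2,1)–(2,3) sums to 13, not 16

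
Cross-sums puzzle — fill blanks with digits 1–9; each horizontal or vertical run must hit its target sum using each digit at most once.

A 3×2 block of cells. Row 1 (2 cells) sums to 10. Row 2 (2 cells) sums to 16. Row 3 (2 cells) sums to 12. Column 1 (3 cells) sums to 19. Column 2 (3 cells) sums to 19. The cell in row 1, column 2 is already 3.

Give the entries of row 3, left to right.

3, 9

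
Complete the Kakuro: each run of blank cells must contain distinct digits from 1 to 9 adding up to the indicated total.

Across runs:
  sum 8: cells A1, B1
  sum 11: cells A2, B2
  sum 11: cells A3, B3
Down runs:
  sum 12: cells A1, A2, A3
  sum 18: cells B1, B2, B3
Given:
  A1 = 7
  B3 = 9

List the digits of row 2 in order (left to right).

3 8

B1 = 8 − 7 = 1 completes the 8 across.
B2 = 18 − 10 = 8 completes the 18 down.
A3 = 11 − 9 = 2 completes the 11 across.
A2 = 11 − 8 = 3 completes the 11 across.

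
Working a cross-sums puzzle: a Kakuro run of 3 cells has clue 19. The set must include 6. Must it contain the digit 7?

No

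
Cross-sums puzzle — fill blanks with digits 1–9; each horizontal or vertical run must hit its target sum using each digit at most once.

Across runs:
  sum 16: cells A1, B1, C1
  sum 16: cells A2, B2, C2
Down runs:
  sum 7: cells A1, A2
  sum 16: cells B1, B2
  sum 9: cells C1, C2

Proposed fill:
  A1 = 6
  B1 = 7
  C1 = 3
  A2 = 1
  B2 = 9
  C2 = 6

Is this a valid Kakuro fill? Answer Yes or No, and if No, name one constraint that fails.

Yes

Across: 6+7+3=16; 1+9+6=16. Down: 6+1=7; 7+9=16; 3+6=9. No digit repeats within any run.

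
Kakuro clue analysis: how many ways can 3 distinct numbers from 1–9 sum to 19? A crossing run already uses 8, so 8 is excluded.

3 distinct digits from 1–9 sum between 6 and 24.
Dropping sets that contain 8.
Enumerating: {3,7,9}, {4,6,9}.

2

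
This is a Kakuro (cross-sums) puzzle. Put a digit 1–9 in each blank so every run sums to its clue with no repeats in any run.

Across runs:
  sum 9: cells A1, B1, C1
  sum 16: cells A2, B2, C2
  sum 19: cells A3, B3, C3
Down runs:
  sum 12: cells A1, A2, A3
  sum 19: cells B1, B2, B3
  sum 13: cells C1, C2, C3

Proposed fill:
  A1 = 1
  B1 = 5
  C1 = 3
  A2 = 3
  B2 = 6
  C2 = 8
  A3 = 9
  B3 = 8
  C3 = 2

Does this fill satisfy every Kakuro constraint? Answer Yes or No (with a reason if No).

No — the across run A2–C2 sums to 17, not 16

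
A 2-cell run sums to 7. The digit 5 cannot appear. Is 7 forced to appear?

No

Counterexample: {1,6} sums to 7 under that restriction without using 7.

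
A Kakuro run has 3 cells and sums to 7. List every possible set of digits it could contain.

{1,2,4}

3 distinct digits from 1–9 sum between 6 and 24.
Only one set works: {1,2,4}.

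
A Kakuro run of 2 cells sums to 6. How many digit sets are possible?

2 distinct digits from 1–9 sum between 3 and 17.
Enumerating: {1,5}, {2,4}.

2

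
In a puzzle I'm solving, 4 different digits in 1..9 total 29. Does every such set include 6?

No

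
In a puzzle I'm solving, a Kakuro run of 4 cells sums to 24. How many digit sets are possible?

8

4 distinct digits from 1–9 sum between 10 and 30.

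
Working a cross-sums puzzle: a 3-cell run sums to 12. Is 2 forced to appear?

Counterexample: {1,3,8} sums to 12 without using 2.

No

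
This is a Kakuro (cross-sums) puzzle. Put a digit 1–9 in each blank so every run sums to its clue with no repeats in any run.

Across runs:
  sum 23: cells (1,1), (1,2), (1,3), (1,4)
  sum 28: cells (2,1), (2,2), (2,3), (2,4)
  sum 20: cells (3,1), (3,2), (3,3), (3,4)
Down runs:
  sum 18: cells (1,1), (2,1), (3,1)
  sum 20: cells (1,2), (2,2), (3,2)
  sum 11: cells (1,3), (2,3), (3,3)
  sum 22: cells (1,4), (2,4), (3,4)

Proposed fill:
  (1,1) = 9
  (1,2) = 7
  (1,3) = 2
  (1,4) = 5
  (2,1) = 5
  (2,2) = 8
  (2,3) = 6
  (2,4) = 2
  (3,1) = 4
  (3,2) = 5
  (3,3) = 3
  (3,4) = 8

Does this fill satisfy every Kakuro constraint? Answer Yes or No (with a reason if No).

No — the down run (1,4)–(3,4) sums to 15, not 22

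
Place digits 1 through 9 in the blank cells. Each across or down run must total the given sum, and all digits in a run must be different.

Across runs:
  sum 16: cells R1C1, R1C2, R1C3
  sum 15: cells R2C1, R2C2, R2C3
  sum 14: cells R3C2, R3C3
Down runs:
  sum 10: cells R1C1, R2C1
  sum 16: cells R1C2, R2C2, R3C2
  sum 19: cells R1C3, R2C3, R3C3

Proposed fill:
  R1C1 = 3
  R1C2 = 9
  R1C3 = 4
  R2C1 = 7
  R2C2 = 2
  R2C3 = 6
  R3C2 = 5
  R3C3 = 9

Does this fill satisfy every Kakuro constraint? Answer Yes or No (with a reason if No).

Across: 3+9+4=16; 7+2+6=15; 5+9=14. Down: 3+7=10; 9+2+5=16; 4+6+9=19. No digit repeats within any run.

Yes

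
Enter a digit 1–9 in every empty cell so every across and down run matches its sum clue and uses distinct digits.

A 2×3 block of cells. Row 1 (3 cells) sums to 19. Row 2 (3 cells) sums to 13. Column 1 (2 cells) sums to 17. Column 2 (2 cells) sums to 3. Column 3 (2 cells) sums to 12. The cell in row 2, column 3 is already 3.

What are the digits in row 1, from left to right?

8 2 9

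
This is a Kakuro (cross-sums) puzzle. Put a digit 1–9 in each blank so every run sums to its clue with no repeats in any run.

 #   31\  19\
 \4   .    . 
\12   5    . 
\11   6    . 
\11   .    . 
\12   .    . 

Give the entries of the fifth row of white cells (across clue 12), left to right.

8 4

4 in 2 cells must be {1,3}.
Given what's placed, R1C1 must be 3 to fit the 4 across and 31 down.
R1C2 = 4 − 3 = 1 completes the 4 across.
R2C2 = 12 − 5 = 7 completes the 12 across.
R3C2 = 11 − 6 = 5 completes the 11 across.
Given what's placed, R5C2 must be 4 to fit the 12 across and 19 down.
R4C2 = 19 − 17 = 2 completes the 19 down.
R5C1 = 12 − 4 = 8 completes the 12 across.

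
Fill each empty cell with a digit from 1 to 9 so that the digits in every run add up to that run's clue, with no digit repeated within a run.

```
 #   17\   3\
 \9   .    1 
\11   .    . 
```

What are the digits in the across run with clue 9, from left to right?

8 1

17 in 2 cells must be {8,9}; 3 in 2 cells must be {1,2}.
R1C1 = 9 − 1 = 8 completes the 9 across.
R2C1 = 17 − 8 = 9 completes the 17 down.
R2C2 = 11 − 9 = 2 completes the 11 across.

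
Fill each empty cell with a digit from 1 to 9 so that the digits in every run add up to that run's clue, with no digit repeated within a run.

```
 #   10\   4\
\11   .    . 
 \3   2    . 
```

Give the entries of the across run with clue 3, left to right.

3 in 2 cells must be {1,2}; 4 in 2 cells must be {1,3}.
R1C1 = 10 − 2 = 8 completes the 10 down.
R1C2 = 11 − 8 = 3 completes the 11 across.
R2C2 = 3 − 2 = 1 completes the 3 across.

2, 1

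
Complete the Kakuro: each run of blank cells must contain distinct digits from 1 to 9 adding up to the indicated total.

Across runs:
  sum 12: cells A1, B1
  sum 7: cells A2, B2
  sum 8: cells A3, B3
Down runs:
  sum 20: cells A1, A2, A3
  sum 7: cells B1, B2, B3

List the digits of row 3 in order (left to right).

7 in 3 cells must be {1,2,4}.
The 12 across and the 7 down share only 4, so B1 = 4.
A1 = 12 − 4 = 8 completes the 12 across.
Nothing is forced directly, so branch on A2, whose candidates are 3 or 5. If A2 = 3: then B2 would have to be in {4} for the 7 across but in {1,2} for the 7 down — contradiction. So A2 = 5.
B2 = 7 − 5 = 2 completes the 7 across.
A3 = 20 − 13 = 7 completes the 20 down.
B3 = 8 − 7 = 1 completes the 8 across.

7, 1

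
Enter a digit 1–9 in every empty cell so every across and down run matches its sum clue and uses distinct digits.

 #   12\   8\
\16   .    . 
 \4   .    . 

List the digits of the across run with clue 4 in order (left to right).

3, 1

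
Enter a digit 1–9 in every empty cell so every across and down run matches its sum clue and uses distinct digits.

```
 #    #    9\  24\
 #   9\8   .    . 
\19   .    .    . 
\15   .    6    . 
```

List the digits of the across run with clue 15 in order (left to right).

1 6 8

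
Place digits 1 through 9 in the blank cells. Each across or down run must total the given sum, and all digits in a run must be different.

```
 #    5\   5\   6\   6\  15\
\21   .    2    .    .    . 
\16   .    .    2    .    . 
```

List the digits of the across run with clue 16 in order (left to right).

4 3 2 1 6

16 in 5 cells must be {1,2,3,4,6}.
R1C3 = 6 − 2 = 4 completes the 6 down.
R2C2 = 5 − 2 = 3 completes the 5 down.
R2C5 = 6: the only remaining digit allowed by both the 16 across and the 15 down.
R1C5 = 15 − 6 = 9 completes the 15 down.
R1C1 = 1: the only remaining digit allowed by both the 21 across and the 5 down.
R1C4 = 21 − 16 = 5 completes the 21 across.
R2C1 = 5 − 1 = 4 completes the 5 down.
R2C4 = 16 − 15 = 1 completes the 16 across.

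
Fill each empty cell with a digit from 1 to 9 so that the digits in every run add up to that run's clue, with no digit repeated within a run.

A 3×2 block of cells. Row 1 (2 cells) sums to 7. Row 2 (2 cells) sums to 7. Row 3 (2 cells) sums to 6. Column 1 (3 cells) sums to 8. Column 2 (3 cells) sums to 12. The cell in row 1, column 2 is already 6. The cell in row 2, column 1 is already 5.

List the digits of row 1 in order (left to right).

(1,1) = 7 − 6 = 1 completes the 7 across.
(2,2) = 7 − 5 = 2 completes the 7 across.
(3,1) = 8 − 6 = 2 completes the 8 down.
(3,2) = 6 − 2 = 4 completes the 6 across.

1, 6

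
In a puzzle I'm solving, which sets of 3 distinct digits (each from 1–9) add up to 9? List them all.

3 distinct digits from 1–9 sum between 6 and 24.

{1,2,6}; {1,3,5}; {2,3,4}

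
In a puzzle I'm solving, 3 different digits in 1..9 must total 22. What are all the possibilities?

3 distinct digits from 1–9 sum between 6 and 24.

{5,8,9}; {6,7,9}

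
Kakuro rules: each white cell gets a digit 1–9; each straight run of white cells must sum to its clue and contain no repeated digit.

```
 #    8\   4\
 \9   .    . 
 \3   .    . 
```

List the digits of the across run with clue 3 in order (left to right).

2, 1

3 in 2 cells must be {1,2}; 4 in 2 cells must be {1,3}.
The 3 across and the 4 down share only 1, so R2C2 = 1.
R1C2 = 4 − 1 = 3 completes the 4 down.
R2C1 = 3 − 1 = 2 completes the 3 across.
R1C1 = 9 − 3 = 6 completes the 9 across.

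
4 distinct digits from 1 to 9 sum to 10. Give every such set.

{1,2,3,4}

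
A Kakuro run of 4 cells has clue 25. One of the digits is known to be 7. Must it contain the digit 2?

Counterexample: {1,7,8,9} sums to 25 under that restriction without using 2.

No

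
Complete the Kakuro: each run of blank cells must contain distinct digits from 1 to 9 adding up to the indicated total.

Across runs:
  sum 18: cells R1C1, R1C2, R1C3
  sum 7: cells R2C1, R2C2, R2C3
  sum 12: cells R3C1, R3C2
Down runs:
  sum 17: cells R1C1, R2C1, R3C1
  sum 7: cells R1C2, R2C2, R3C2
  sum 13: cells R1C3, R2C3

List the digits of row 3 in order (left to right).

8 4

7 in 3 cells must be {1,2,4}.
Only 4 fits R2C3 under both its across sum 7 and down sum 13.
The 12 across and the 7 down share only 4, so R3C2 = 4.
R1C3 = 13 − 4 = 9 completes the 13 down.
R3C1 = 12 − 4 = 8 completes the 12 across.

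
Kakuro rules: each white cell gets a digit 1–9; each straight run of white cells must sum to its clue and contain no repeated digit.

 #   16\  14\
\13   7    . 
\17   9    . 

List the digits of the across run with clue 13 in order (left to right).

7, 6

17 in 2 cells must be {8,9}; 16 in 2 cells must be {7,9}.
R1C2 = 13 − 7 = 6 completes the 13 across.
R2C2 = 17 − 9 = 8 completes the 17 across.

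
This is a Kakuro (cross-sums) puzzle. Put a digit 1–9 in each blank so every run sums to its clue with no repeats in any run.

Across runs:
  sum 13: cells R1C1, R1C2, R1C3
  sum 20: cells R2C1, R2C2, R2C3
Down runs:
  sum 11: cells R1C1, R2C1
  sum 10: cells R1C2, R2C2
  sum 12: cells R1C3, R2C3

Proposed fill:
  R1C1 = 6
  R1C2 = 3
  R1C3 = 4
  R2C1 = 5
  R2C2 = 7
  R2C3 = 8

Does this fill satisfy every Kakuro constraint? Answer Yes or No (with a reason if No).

Yes

Across: 6+3+4=13; 5+7+8=20. Down: 6+5=11; 3+7=10; 4+8=12. No digit repeats within any run.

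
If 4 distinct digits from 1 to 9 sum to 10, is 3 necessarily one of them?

Yes

The only way to make 10 from 4 distinct digits is {1,2,3,4}, which contains 3.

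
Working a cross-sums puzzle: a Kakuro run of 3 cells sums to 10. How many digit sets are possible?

3 distinct digits from 1–9 sum between 6 and 24.
Enumerating: {1,2,7}, {1,3,6}, {1,4,5}, {2,3,5}.

4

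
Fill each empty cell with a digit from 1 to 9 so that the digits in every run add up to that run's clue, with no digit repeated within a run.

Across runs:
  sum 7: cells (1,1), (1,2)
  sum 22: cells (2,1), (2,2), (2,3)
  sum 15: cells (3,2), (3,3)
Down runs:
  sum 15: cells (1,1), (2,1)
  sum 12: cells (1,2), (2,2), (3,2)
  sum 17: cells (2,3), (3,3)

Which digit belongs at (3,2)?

6

17 in 2 cells must be {8,9}.
The 7 across and the 15 down share only 6, so (1,1) = 6.
(1,2) = 7 − 6 = 1 completes the 7 across.
(2,1) = 15 − 6 = 9 completes the 15 down.
(2,3) = 8: the only remaining digit allowed by both the 22 across and the 17 down.
(3,3) = 17 − 8 = 9 completes the 17 down.
(2,2) = 22 − 17 = 5 completes the 22 across.
(3,2) = 15 − 9 = 6 completes the 15 across.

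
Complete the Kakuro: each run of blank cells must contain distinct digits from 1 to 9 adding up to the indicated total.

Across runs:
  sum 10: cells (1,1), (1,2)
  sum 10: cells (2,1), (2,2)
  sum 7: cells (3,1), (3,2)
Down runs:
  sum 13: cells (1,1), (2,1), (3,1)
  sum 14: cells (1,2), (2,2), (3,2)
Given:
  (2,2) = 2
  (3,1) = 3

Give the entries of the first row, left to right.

2 8

(2,1) = 10 − 2 = 8 completes the 10 across.
(3,2) = 7 − 3 = 4 completes the 7 across.
(1,1) = 13 − 11 = 2 completes the 13 down.
(1,2) = 10 − 2 = 8 completes the 10 across.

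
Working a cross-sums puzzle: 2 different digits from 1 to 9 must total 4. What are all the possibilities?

{1,3}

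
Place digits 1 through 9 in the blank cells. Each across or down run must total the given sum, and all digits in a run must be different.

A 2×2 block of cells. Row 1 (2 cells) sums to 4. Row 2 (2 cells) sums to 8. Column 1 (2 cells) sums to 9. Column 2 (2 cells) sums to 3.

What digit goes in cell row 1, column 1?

3

4 in 2 cells must be {1,3}; 3 in 2 cells must be {1,2}.
The 4 across and the 3 down share only 1, so (1,2) = 1.
(2,2) = 3 − 1 = 2 completes the 3 down.
(1,1) = 4 − 1 = 3 completes the 4 across.
(2,1) = 8 − 2 = 6 completes the 8 across.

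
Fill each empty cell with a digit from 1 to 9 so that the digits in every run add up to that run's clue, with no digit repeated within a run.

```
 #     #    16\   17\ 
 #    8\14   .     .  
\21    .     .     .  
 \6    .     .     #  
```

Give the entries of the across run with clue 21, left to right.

6 7 8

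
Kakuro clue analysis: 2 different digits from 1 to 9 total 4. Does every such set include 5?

No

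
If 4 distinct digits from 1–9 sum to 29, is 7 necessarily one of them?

Yes

The only way to make 29 from 4 distinct digits is {5,7,8,9}, which contains 7.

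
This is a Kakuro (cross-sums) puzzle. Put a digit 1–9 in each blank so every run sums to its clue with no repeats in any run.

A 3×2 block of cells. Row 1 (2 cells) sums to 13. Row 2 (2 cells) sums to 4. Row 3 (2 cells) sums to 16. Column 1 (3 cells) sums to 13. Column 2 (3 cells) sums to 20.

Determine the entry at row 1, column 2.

8

4 in 2 cells must be {1,3}; 16 in 2 cells must be {7,9}.
The 4 across and the 20 down share only 3, so (2,2) = 3.
Given what's placed, (3,2) must be 9 to fit the 16 across and 20 down.
(1,2) = 20 − 12 = 8 completes the 20 down.
(2,1) = 4 − 3 = 1 completes the 4 across.
(3,1) = 16 − 9 = 7 completes the 16 across.
(1,1) = 13 − 8 = 5 completes the 13 across.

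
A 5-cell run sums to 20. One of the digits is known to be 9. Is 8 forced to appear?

The only way to make 20 from 5 distinct digits under that restriction is {1,2,3,5,9}, which does not contain 8.

No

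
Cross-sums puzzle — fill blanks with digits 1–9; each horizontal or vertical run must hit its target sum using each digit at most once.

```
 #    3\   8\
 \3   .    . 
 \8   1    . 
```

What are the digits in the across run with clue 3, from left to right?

2, 1

3 in 2 cells must be {1,2}.
R1C1 = 3 − 1 = 2 completes the 3 down.
R1C2 = 3 − 2 = 1 completes the 3 across.
R2C2 = 8 − 1 = 7 completes the 8 across.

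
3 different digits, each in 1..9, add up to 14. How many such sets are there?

3 distinct digits from 1–9 sum between 6 and 24.

8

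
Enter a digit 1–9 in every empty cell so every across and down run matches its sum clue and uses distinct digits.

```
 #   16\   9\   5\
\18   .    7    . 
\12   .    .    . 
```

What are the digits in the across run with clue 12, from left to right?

16 in 2 cells must be {7,9}.
Given what's placed, R1C1 must be 9 to fit the 18 across and 16 down.
R1C3 = 18 − 16 = 2 completes the 18 across.
R2C1 = 16 − 9 = 7 completes the 16 down.
R2C2 = 9 − 7 = 2 completes the 9 down.
R2C3 = 12 − 9 = 3 completes the 12 across.

7 2 3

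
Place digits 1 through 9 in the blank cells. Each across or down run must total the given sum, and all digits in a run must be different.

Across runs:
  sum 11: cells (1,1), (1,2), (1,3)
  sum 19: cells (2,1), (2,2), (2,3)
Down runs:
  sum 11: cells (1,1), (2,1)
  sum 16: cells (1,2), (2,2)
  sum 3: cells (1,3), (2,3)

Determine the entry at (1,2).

7

16 in 2 cells must be {7,9}; 3 in 2 cells must be {1,2}.
The 11 across and the 16 down share only 7, so (1,2) = 7.
Given what's placed, (1,3) must be 1 to fit the 11 across and 3 down.
(2,2) = 16 − 7 = 9 completes the 16 down.
(2,3) = 3 − 1 = 2 completes the 3 down.
(1,1) = 11 − 8 = 3 completes the 11 across.
(2,1) = 19 − 11 = 8 completes the 19 across.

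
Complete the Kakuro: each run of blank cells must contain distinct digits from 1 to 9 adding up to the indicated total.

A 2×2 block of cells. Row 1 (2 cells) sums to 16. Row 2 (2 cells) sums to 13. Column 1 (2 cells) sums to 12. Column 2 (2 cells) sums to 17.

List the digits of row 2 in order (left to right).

5 8

16 in 2 cells must be {7,9}; 17 in 2 cells must be {8,9}.
The 16 across and the 17 down share only 9, so (1,2) = 9.
(2,2) = 17 − 9 = 8 completes the 17 down.
(1,1) = 16 − 9 = 7 completes the 16 across.
(2,1) = 13 − 8 = 5 completes the 13 across.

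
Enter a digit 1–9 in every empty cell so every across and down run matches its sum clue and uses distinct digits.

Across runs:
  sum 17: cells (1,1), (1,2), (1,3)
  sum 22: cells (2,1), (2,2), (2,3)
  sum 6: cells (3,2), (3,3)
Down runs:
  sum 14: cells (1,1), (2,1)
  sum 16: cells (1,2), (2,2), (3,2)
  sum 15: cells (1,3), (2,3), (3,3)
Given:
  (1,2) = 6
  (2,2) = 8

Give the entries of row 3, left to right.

2 4

(3,2) = 16 − 14 = 2 completes the 16 down.
(3,3) = 6 − 2 = 4 completes the 6 across.
Nothing is forced directly, so branch on (2,1), whose candidates are 5 or 9. If (2,1) = 9: then (1,1) would have to be in {2,3,4,7,8,9} for the 17 across but in {5} for the 14 down — contradiction. So (2,1) = 5.
(1,1) = 14 − 5 = 9 completes the 14 down.
(1,3) = 17 − 15 = 2 completes the 17 across.
(2,3) = 22 − 13 = 9 completes the 22 across.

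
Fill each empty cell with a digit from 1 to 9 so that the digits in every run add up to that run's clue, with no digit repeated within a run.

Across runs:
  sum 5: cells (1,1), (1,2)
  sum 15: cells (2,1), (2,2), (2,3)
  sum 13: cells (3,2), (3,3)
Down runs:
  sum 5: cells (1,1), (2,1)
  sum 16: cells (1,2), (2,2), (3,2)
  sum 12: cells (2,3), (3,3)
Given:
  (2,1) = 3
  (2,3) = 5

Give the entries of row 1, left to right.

(1,1) = 5 − 3 = 2 completes the 5 down.
(1,2) = 5 − 2 = 3 completes the 5 across.
(2,2) = 15 − 8 = 7 completes the 15 across.
(3,2) = 16 − 10 = 6 completes the 16 down.
(3,3) = 13 − 6 = 7 completes the 13 across.

2, 3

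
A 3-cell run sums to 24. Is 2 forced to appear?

No

The only way to make 24 from 3 distinct digits is {7,8,9}, which does not contain 2.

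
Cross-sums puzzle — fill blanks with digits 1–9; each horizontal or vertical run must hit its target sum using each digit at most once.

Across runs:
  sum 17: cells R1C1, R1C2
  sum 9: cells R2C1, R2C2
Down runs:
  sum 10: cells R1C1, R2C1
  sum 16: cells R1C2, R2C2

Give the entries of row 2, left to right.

17 in 2 cells must be {8,9}; 16 in 2 cells must be {7,9}.
The 17 across and the 16 down share only 9, so R1C2 = 9.
R2C2 = 16 − 9 = 7 completes the 16 down.
R1C1 = 17 − 9 = 8 completes the 17 across.
R2C1 = 9 − 7 = 2 completes the 9 across.

2, 7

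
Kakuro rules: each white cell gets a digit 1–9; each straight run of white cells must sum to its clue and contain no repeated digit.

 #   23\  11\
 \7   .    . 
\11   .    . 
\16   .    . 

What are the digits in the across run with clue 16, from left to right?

9 7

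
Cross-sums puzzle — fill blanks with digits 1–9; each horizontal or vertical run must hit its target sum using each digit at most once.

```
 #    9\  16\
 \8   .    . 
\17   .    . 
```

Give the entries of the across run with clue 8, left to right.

17 in 2 cells must be {8,9}; 16 in 2 cells must be {7,9}.
The 8 across and the 16 down share only 7, so R1C2 = 7.
The 17 across and the 9 down share only 8, so R2C1 = 8.
R2C2 = 17 − 8 = 9 completes the 17 across.
R1C1 = 8 − 7 = 1 completes the 8 across.

1 7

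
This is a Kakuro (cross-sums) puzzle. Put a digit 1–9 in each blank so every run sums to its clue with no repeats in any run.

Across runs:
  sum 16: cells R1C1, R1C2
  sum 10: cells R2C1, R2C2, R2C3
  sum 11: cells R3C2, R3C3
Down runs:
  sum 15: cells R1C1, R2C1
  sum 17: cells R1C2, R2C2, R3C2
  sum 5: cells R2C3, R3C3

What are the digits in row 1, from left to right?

9 7

16 in 2 cells must be {7,9}.
Nothing is forced directly, so branch on R2C1, whose candidates are 6 or 7. If R2C1 = 7: then R1C1 would have to be in {7,9} for the 16 across but in {8} for the 15 down — contradiction. So R2C1 = 6.
R1C1 = 15 − 6 = 9 completes the 15 down.
R1C2 = 16 − 9 = 7 completes the 16 across.
R2C2 = 1: the only remaining digit allowed by both the 10 across and the 17 down.
R2C3 = 10 − 7 = 3 completes the 10 across.
R3C2 = 17 − 8 = 9 completes the 17 down.
R3C3 = 11 − 9 = 2 completes the 11 across.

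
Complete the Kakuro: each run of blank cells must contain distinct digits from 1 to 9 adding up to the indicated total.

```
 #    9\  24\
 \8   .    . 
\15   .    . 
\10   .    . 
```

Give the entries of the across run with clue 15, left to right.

6 9

24 in 3 cells must be {7,8,9}.
The 8 across and the 24 down share only 7, so R1C2 = 7.
The 15 across and the 9 down share only 6, so R2C1 = 6.
R2C2 = 15 − 6 = 9 completes the 15 across.
R3C2 = 24 − 16 = 8 completes the 24 down.
R1C1 = 8 − 7 = 1 completes the 8 across.
R3C1 = 10 − 8 = 2 completes the 10 across.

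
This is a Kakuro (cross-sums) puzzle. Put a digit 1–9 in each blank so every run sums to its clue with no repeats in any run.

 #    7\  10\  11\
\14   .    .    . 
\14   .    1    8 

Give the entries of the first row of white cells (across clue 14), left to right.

R1C2 = 10 − 1 = 9 completes the 10 down.
R1C3 = 11 − 8 = 3 completes the 11 down.
R2C1 = 14 − 9 = 5 completes the 14 across.
R1C1 = 14 − 12 = 2 completes the 14 across.

2, 9, 3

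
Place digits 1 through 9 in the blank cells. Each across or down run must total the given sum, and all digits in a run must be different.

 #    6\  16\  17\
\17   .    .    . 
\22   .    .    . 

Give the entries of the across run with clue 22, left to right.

5 9 8

16 in 2 cells must be {7,9}; 17 in 2 cells must be {8,9}.
The 22 across and the 6 down share only 5, so R2C1 = 5.
Given what's placed, R2C2 must be 9 to fit the 22 across and 16 down.
R2C3 = 22 − 14 = 8 completes the 22 across.
R1C1 = 6 − 5 = 1 completes the 6 down.
R1C2 = 16 − 9 = 7 completes the 16 down.
R1C3 = 17 − 8 = 9 completes the 17 across.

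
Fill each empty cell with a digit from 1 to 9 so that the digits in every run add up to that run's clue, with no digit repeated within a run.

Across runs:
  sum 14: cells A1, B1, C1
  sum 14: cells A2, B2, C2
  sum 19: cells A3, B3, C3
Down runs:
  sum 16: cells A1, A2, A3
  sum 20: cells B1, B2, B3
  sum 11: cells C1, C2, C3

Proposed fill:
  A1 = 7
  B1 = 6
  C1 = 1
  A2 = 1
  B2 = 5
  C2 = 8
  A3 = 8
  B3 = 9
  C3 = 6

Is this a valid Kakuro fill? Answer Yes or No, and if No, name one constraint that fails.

No — the down run C1–C3 sums to 15, not 11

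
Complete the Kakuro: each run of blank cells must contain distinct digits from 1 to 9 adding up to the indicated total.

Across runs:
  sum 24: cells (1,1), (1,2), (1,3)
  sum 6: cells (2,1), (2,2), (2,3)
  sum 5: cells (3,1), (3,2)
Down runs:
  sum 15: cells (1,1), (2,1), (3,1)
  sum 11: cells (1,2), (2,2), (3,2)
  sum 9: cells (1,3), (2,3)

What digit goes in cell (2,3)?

1

24 in 3 cells must be {7,8,9}; 6 in 3 cells must be {1,2,3}.
Nothing is forced directly, so branch on (1,2), whose candidates are 7 or 8. If (1,2) = 8: that forces (1,3) = 7, (2,3) = 2, (1,1) = 9, (2,1) = 1, after which (2,2) would have to be in {3} for the 6 across but in {1,2} for the 11 down — contradiction. So (1,2) = 7.
Given what's placed, (1,3) must be 8 to fit the 24 across and 9 down.
(2,3) = 9 − 8 = 1 completes the 9 down.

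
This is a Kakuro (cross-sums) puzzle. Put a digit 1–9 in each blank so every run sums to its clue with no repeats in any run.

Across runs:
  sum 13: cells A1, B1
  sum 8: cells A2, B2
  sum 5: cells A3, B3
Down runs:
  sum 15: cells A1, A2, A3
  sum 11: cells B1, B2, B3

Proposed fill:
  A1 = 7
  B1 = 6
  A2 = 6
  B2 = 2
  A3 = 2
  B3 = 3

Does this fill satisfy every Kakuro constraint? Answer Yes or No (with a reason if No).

Across: 7+6=13; 6+2=8; 2+3=5. Down: 7+6+2=15; 6+2+3=11. No digit repeats within any run.

Yes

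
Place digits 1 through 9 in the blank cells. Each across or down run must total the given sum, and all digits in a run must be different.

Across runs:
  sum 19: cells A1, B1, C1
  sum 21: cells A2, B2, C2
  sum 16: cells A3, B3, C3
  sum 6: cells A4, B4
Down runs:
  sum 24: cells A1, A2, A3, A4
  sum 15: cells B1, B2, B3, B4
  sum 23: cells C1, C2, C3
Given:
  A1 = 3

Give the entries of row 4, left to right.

23 in 3 cells must be {6,8,9}.
C1 = 9: the only remaining digit allowed by both the 19 across and the 23 down.
B1 = 19 − 12 = 7 completes the 19 across.
No cell is forced outright now. B2 can only be 4 or 5 (the digits allowed by both its 21 across and its 15 down). If B2 = 5: then C2 would have to be in {7,9} for the 21 across but in {6,8} for the 23 down — contradiction. So B2 = 4.
C2 = 8: the only remaining digit allowed by both the 21 across and the 23 down.
C3 = 23 − 17 = 6 completes the 23 down.
B4 = 1: the only remaining digit allowed by both the 6 across and the 15 down.
A2 = 21 − 12 = 9 completes the 21 across.
B3 = 15 − 12 = 3 completes the 15 down.
A4 = 6 − 1 = 5 completes the 6 across.

5, 1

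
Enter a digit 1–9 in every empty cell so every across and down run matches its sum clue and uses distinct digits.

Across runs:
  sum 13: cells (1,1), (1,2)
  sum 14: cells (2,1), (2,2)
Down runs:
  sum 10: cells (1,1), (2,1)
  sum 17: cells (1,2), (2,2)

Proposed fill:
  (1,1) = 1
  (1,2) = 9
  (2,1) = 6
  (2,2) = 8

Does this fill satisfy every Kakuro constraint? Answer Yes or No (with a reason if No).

No — the down run (1,1)–(2,1) sums to 7, not 10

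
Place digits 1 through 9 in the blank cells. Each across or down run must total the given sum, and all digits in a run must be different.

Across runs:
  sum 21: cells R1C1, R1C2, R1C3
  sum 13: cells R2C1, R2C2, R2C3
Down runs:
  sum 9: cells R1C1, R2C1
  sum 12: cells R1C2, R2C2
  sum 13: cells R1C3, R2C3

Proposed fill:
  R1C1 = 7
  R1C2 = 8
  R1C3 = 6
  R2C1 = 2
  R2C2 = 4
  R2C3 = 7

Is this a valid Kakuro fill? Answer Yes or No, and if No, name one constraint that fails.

Yes

Across: 7+8+6=21; 2+4+7=13. Down: 7+2=9; 8+4=12; 6+7=13. No digit repeats within any run.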